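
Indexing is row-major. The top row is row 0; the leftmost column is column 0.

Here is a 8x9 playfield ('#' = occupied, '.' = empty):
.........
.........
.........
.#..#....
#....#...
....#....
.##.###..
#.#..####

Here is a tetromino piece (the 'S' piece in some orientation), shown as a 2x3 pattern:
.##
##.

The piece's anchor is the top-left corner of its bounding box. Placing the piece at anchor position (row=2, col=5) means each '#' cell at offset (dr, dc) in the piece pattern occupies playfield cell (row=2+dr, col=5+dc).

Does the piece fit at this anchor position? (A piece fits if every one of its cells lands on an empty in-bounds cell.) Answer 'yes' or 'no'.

Answer: yes

Derivation:
Check each piece cell at anchor (2, 5):
  offset (0,1) -> (2,6): empty -> OK
  offset (0,2) -> (2,7): empty -> OK
  offset (1,0) -> (3,5): empty -> OK
  offset (1,1) -> (3,6): empty -> OK
All cells valid: yes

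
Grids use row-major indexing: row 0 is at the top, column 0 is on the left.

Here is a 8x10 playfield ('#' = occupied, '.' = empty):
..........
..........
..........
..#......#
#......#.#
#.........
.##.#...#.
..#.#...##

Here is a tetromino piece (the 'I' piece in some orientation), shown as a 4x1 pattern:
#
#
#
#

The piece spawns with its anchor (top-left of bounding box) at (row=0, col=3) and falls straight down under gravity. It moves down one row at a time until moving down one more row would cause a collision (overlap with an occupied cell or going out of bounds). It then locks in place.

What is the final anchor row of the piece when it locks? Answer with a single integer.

Answer: 4

Derivation:
Spawn at (row=0, col=3). Try each row:
  row 0: fits
  row 1: fits
  row 2: fits
  row 3: fits
  row 4: fits
  row 5: blocked -> lock at row 4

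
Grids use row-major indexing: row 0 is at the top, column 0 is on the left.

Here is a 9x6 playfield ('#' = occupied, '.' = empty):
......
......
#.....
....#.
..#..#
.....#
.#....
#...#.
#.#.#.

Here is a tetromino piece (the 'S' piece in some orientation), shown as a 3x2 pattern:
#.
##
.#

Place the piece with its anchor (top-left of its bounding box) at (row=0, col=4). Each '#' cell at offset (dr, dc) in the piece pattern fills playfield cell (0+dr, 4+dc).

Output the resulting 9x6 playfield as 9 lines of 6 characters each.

Answer: ....#.
....##
#....#
....#.
..#..#
.....#
.#....
#...#.
#.#.#.

Derivation:
Fill (0+0,4+0) = (0,4)
Fill (0+1,4+0) = (1,4)
Fill (0+1,4+1) = (1,5)
Fill (0+2,4+1) = (2,5)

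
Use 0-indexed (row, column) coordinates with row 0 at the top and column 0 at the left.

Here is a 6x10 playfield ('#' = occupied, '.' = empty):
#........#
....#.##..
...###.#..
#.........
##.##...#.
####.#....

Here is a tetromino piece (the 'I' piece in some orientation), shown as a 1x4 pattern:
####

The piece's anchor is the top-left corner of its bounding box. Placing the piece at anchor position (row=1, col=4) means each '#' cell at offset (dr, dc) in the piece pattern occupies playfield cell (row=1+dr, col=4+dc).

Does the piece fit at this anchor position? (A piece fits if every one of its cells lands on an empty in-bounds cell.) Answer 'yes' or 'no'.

Answer: no

Derivation:
Check each piece cell at anchor (1, 4):
  offset (0,0) -> (1,4): occupied ('#') -> FAIL
  offset (0,1) -> (1,5): empty -> OK
  offset (0,2) -> (1,6): occupied ('#') -> FAIL
  offset (0,3) -> (1,7): occupied ('#') -> FAIL
All cells valid: no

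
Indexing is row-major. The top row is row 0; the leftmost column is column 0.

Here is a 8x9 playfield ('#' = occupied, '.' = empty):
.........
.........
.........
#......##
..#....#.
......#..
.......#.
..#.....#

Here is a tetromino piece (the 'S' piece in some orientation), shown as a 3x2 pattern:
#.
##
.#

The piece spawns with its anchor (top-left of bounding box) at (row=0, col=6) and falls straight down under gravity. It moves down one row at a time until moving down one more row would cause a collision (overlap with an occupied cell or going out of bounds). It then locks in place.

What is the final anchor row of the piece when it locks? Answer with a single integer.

Spawn at (row=0, col=6). Try each row:
  row 0: fits
  row 1: blocked -> lock at row 0

Answer: 0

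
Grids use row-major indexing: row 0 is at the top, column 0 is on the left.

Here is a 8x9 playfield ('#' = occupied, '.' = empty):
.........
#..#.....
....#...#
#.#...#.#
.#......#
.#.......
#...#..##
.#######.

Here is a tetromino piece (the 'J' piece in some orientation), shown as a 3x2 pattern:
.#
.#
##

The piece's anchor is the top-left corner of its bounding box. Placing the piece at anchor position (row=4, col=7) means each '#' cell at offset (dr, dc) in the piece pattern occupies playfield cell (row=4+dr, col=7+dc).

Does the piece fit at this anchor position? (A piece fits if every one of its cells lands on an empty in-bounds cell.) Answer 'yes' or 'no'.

Answer: no

Derivation:
Check each piece cell at anchor (4, 7):
  offset (0,1) -> (4,8): occupied ('#') -> FAIL
  offset (1,1) -> (5,8): empty -> OK
  offset (2,0) -> (6,7): occupied ('#') -> FAIL
  offset (2,1) -> (6,8): occupied ('#') -> FAIL
All cells valid: no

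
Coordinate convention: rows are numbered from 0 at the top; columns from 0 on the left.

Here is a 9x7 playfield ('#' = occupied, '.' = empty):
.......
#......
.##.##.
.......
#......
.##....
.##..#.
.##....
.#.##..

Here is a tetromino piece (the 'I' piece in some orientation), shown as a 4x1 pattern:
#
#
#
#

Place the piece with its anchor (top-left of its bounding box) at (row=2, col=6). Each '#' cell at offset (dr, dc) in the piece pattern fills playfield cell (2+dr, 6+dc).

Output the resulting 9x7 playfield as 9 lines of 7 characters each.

Answer: .......
#......
.##.###
......#
#.....#
.##...#
.##..#.
.##....
.#.##..

Derivation:
Fill (2+0,6+0) = (2,6)
Fill (2+1,6+0) = (3,6)
Fill (2+2,6+0) = (4,6)
Fill (2+3,6+0) = (5,6)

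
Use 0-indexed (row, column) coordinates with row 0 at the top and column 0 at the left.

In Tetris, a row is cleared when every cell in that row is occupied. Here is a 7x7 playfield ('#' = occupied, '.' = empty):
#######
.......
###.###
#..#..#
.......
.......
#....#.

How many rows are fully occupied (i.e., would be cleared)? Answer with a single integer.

Check each row:
  row 0: 0 empty cells -> FULL (clear)
  row 1: 7 empty cells -> not full
  row 2: 1 empty cell -> not full
  row 3: 4 empty cells -> not full
  row 4: 7 empty cells -> not full
  row 5: 7 empty cells -> not full
  row 6: 5 empty cells -> not full
Total rows cleared: 1

Answer: 1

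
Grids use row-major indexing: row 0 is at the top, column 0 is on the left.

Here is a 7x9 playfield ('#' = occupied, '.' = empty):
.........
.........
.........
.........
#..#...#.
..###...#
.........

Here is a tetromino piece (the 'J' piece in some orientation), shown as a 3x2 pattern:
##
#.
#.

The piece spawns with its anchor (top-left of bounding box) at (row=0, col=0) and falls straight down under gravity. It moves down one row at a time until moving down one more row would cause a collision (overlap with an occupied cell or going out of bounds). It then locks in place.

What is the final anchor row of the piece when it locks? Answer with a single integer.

Answer: 1

Derivation:
Spawn at (row=0, col=0). Try each row:
  row 0: fits
  row 1: fits
  row 2: blocked -> lock at row 1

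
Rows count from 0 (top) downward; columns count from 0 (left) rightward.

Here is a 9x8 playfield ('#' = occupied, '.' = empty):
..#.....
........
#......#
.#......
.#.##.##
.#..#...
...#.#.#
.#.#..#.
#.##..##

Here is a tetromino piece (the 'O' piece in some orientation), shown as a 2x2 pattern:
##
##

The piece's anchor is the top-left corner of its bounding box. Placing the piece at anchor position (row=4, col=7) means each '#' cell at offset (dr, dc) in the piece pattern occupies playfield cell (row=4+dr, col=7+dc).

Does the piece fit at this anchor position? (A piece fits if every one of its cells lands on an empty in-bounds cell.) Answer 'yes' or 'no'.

Answer: no

Derivation:
Check each piece cell at anchor (4, 7):
  offset (0,0) -> (4,7): occupied ('#') -> FAIL
  offset (0,1) -> (4,8): out of bounds -> FAIL
  offset (1,0) -> (5,7): empty -> OK
  offset (1,1) -> (5,8): out of bounds -> FAIL
All cells valid: no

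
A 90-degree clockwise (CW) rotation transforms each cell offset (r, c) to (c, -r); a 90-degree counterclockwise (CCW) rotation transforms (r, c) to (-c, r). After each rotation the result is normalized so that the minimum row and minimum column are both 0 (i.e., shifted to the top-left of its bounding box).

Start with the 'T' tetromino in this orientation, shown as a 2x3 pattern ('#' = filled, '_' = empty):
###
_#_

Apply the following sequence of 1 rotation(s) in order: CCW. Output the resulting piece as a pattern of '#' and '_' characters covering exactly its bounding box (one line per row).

Answer: #_
##
#_

Derivation:
Start:
###
_#_
After rotation 1 (CCW):
#_
##
#_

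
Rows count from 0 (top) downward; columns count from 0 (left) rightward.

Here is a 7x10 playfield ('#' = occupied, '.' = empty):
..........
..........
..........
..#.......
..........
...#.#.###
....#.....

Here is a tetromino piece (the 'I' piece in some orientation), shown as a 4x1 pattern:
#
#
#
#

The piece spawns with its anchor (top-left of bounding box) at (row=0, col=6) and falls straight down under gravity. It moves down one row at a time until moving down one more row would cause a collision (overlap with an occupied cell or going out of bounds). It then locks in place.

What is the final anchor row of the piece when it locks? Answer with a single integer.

Answer: 3

Derivation:
Spawn at (row=0, col=6). Try each row:
  row 0: fits
  row 1: fits
  row 2: fits
  row 3: fits
  row 4: blocked -> lock at row 3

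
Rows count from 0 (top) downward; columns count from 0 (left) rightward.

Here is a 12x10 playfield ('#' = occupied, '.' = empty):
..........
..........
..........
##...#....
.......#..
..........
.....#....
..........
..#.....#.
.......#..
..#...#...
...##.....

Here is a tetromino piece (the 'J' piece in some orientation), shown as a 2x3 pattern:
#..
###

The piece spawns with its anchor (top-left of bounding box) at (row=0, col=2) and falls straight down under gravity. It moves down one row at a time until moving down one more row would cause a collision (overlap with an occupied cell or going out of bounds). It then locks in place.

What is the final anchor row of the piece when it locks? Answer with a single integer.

Spawn at (row=0, col=2). Try each row:
  row 0: fits
  row 1: fits
  row 2: fits
  row 3: fits
  row 4: fits
  row 5: fits
  row 6: fits
  row 7: blocked -> lock at row 6

Answer: 6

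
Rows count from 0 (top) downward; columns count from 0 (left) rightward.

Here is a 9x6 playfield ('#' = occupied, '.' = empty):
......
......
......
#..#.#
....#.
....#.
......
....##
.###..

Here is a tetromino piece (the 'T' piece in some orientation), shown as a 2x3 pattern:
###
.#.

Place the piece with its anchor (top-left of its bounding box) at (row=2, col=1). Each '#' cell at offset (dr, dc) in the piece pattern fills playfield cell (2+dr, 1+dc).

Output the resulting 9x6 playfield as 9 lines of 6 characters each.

Fill (2+0,1+0) = (2,1)
Fill (2+0,1+1) = (2,2)
Fill (2+0,1+2) = (2,3)
Fill (2+1,1+1) = (3,2)

Answer: ......
......
.###..
#.##.#
....#.
....#.
......
....##
.###..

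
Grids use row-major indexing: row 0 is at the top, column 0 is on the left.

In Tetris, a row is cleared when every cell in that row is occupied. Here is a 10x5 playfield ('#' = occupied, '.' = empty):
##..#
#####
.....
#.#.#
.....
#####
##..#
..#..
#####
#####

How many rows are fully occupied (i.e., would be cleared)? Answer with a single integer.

Answer: 4

Derivation:
Check each row:
  row 0: 2 empty cells -> not full
  row 1: 0 empty cells -> FULL (clear)
  row 2: 5 empty cells -> not full
  row 3: 2 empty cells -> not full
  row 4: 5 empty cells -> not full
  row 5: 0 empty cells -> FULL (clear)
  row 6: 2 empty cells -> not full
  row 7: 4 empty cells -> not full
  row 8: 0 empty cells -> FULL (clear)
  row 9: 0 empty cells -> FULL (clear)
Total rows cleared: 4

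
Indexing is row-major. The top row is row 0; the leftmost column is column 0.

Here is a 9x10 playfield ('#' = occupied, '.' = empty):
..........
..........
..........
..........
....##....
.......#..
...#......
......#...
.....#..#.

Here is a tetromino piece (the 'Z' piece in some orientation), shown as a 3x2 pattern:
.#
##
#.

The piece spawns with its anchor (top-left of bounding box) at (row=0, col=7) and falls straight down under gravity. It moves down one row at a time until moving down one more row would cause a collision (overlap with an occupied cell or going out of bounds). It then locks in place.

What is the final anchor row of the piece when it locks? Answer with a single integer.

Spawn at (row=0, col=7). Try each row:
  row 0: fits
  row 1: fits
  row 2: fits
  row 3: blocked -> lock at row 2

Answer: 2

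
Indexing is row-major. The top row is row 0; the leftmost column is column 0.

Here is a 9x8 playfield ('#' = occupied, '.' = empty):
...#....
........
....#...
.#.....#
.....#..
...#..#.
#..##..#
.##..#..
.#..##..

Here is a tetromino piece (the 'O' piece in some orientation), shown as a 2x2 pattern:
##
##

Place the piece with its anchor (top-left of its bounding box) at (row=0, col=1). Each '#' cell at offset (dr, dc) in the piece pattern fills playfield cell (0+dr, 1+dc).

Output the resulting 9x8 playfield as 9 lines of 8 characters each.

Answer: .###....
.##.....
....#...
.#.....#
.....#..
...#..#.
#..##..#
.##..#..
.#..##..

Derivation:
Fill (0+0,1+0) = (0,1)
Fill (0+0,1+1) = (0,2)
Fill (0+1,1+0) = (1,1)
Fill (0+1,1+1) = (1,2)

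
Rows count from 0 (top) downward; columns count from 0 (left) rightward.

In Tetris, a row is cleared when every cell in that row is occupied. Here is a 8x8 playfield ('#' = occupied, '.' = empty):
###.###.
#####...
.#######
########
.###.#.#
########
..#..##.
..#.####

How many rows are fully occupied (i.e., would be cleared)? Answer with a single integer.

Answer: 2

Derivation:
Check each row:
  row 0: 2 empty cells -> not full
  row 1: 3 empty cells -> not full
  row 2: 1 empty cell -> not full
  row 3: 0 empty cells -> FULL (clear)
  row 4: 3 empty cells -> not full
  row 5: 0 empty cells -> FULL (clear)
  row 6: 5 empty cells -> not full
  row 7: 3 empty cells -> not full
Total rows cleared: 2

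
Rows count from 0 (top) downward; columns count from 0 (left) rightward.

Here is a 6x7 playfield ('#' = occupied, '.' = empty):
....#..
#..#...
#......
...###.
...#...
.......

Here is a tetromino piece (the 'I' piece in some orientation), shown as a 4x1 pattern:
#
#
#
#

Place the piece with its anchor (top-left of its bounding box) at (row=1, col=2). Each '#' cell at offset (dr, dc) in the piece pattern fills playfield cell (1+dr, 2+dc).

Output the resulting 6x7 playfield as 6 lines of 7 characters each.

Fill (1+0,2+0) = (1,2)
Fill (1+1,2+0) = (2,2)
Fill (1+2,2+0) = (3,2)
Fill (1+3,2+0) = (4,2)

Answer: ....#..
#.##...
#.#....
..####.
..##...
.......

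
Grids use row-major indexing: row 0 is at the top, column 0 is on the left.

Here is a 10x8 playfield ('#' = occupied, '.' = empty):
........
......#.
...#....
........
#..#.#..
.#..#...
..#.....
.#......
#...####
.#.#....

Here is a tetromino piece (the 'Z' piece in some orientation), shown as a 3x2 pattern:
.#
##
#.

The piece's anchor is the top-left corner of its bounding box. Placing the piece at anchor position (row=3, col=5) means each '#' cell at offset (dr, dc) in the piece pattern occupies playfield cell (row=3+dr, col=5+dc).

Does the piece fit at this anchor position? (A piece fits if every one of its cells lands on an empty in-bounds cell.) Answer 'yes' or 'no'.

Check each piece cell at anchor (3, 5):
  offset (0,1) -> (3,6): empty -> OK
  offset (1,0) -> (4,5): occupied ('#') -> FAIL
  offset (1,1) -> (4,6): empty -> OK
  offset (2,0) -> (5,5): empty -> OK
All cells valid: no

Answer: no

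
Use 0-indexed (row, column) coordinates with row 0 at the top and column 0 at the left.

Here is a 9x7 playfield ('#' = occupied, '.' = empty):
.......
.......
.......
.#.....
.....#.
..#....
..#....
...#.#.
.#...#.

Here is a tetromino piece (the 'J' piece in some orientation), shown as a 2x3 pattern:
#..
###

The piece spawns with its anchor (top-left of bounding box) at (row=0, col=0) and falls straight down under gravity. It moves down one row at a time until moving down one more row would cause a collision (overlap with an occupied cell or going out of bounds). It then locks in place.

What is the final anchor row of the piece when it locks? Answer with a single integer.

Spawn at (row=0, col=0). Try each row:
  row 0: fits
  row 1: fits
  row 2: blocked -> lock at row 1

Answer: 1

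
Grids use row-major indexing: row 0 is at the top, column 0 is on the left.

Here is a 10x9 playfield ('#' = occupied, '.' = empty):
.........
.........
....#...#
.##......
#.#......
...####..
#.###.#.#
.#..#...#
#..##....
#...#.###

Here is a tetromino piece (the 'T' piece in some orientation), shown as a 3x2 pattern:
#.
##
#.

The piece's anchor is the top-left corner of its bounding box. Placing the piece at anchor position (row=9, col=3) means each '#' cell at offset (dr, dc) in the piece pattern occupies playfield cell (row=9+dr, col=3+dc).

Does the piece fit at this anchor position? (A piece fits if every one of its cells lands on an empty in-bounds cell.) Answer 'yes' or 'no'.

Check each piece cell at anchor (9, 3):
  offset (0,0) -> (9,3): empty -> OK
  offset (1,0) -> (10,3): out of bounds -> FAIL
  offset (1,1) -> (10,4): out of bounds -> FAIL
  offset (2,0) -> (11,3): out of bounds -> FAIL
All cells valid: no

Answer: no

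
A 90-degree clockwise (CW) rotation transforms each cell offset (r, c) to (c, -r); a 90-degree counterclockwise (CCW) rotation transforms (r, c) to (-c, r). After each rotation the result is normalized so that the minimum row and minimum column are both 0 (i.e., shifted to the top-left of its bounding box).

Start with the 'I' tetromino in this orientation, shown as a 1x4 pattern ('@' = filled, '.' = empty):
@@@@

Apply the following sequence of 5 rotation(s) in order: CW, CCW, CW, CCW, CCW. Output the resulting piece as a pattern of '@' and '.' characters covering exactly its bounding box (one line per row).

Start:
@@@@
After rotation 1 (CW):
@
@
@
@
After rotation 2 (CCW):
@@@@
After rotation 3 (CW):
@
@
@
@
After rotation 4 (CCW):
@@@@
After rotation 5 (CCW):
@
@
@
@

Answer: @
@
@
@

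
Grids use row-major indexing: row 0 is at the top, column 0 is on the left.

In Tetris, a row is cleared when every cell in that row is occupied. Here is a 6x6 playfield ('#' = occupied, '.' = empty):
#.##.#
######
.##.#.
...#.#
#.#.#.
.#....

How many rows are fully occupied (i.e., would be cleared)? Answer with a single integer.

Answer: 1

Derivation:
Check each row:
  row 0: 2 empty cells -> not full
  row 1: 0 empty cells -> FULL (clear)
  row 2: 3 empty cells -> not full
  row 3: 4 empty cells -> not full
  row 4: 3 empty cells -> not full
  row 5: 5 empty cells -> not full
Total rows cleared: 1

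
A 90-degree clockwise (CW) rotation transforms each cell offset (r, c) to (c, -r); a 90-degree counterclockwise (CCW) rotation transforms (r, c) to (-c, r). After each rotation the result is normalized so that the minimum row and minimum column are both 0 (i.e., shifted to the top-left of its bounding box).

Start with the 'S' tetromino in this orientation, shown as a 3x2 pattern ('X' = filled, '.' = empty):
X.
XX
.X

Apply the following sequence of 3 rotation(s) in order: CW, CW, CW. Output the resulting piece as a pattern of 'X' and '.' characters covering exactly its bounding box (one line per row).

Answer: .XX
XX.

Derivation:
Start:
X.
XX
.X
After rotation 1 (CW):
.XX
XX.
After rotation 2 (CW):
X.
XX
.X
After rotation 3 (CW):
.XX
XX.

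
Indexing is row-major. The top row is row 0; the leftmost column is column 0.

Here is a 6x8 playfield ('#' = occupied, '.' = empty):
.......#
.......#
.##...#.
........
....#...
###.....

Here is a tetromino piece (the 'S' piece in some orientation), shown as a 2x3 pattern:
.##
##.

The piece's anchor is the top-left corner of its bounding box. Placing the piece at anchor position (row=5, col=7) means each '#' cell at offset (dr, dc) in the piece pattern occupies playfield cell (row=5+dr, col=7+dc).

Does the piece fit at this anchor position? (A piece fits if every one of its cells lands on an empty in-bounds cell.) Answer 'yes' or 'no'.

Answer: no

Derivation:
Check each piece cell at anchor (5, 7):
  offset (0,1) -> (5,8): out of bounds -> FAIL
  offset (0,2) -> (5,9): out of bounds -> FAIL
  offset (1,0) -> (6,7): out of bounds -> FAIL
  offset (1,1) -> (6,8): out of bounds -> FAIL
All cells valid: no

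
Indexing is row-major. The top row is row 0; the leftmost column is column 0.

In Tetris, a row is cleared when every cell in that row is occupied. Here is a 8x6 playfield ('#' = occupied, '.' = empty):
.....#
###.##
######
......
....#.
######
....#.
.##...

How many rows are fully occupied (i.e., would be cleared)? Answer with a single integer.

Check each row:
  row 0: 5 empty cells -> not full
  row 1: 1 empty cell -> not full
  row 2: 0 empty cells -> FULL (clear)
  row 3: 6 empty cells -> not full
  row 4: 5 empty cells -> not full
  row 5: 0 empty cells -> FULL (clear)
  row 6: 5 empty cells -> not full
  row 7: 4 empty cells -> not full
Total rows cleared: 2

Answer: 2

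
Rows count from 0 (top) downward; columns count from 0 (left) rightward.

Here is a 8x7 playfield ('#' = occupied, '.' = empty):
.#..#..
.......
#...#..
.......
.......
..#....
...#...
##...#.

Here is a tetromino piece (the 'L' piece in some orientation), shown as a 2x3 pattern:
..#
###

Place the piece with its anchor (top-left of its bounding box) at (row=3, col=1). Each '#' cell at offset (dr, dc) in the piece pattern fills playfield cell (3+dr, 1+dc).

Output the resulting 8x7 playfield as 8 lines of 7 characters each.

Fill (3+0,1+2) = (3,3)
Fill (3+1,1+0) = (4,1)
Fill (3+1,1+1) = (4,2)
Fill (3+1,1+2) = (4,3)

Answer: .#..#..
.......
#...#..
...#...
.###...
..#....
...#...
##...#.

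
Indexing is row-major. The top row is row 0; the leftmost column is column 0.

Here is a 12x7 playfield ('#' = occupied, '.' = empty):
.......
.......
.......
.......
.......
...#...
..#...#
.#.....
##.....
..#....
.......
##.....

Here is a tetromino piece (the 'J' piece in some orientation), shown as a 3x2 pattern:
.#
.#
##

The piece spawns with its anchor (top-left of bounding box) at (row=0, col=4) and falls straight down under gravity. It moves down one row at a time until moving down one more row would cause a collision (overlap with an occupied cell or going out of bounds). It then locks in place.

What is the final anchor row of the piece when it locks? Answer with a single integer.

Spawn at (row=0, col=4). Try each row:
  row 0: fits
  row 1: fits
  row 2: fits
  row 3: fits
  row 4: fits
  row 5: fits
  row 6: fits
  row 7: fits
  row 8: fits
  row 9: fits
  row 10: blocked -> lock at row 9

Answer: 9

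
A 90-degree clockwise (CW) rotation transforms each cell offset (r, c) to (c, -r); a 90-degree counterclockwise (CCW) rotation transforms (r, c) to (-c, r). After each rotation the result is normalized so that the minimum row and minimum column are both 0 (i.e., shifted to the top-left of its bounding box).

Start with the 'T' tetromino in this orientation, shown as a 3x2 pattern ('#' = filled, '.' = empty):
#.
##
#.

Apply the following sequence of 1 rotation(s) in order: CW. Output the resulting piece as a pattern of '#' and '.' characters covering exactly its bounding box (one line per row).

Start:
#.
##
#.
After rotation 1 (CW):
###
.#.

Answer: ###
.#.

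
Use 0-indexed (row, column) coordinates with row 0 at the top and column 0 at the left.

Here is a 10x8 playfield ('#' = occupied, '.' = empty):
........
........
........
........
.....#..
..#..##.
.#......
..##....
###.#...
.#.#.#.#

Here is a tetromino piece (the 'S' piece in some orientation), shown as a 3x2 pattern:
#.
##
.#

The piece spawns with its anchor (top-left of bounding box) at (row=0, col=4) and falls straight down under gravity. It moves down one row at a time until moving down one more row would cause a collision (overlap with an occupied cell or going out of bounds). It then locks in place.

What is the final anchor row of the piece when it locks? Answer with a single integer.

Spawn at (row=0, col=4). Try each row:
  row 0: fits
  row 1: fits
  row 2: blocked -> lock at row 1

Answer: 1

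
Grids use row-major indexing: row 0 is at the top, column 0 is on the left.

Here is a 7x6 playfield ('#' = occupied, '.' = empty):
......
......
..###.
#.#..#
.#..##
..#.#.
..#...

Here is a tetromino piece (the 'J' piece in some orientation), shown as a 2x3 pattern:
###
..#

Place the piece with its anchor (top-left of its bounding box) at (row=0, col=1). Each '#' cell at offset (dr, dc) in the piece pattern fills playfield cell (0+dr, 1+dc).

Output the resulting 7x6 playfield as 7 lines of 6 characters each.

Fill (0+0,1+0) = (0,1)
Fill (0+0,1+1) = (0,2)
Fill (0+0,1+2) = (0,3)
Fill (0+1,1+2) = (1,3)

Answer: .###..
...#..
..###.
#.#..#
.#..##
..#.#.
..#...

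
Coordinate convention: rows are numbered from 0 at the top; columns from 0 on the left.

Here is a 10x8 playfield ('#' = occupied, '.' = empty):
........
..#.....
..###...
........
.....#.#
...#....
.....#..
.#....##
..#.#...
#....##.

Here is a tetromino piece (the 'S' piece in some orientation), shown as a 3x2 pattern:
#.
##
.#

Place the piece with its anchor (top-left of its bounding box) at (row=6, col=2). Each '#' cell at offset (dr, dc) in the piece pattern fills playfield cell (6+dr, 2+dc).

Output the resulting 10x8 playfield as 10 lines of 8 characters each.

Answer: ........
..#.....
..###...
........
.....#.#
...#....
..#..#..
.###..##
..###...
#....##.

Derivation:
Fill (6+0,2+0) = (6,2)
Fill (6+1,2+0) = (7,2)
Fill (6+1,2+1) = (7,3)
Fill (6+2,2+1) = (8,3)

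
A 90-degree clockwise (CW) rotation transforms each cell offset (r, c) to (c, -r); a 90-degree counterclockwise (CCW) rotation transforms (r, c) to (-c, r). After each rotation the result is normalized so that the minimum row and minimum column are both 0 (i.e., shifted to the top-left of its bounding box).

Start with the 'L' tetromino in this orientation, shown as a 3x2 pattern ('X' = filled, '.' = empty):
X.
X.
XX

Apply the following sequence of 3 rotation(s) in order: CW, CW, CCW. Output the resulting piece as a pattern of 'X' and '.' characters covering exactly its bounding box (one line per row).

Answer: XXX
X..

Derivation:
Start:
X.
X.
XX
After rotation 1 (CW):
XXX
X..
After rotation 2 (CW):
XX
.X
.X
After rotation 3 (CCW):
XXX
X..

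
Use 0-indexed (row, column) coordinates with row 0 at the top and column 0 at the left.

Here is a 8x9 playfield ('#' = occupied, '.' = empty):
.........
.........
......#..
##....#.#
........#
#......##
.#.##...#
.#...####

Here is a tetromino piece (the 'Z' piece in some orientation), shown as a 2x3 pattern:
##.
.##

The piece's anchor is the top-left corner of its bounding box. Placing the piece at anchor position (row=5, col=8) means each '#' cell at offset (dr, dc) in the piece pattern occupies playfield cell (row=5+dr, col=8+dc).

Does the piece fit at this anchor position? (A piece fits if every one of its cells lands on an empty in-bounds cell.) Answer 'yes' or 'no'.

Check each piece cell at anchor (5, 8):
  offset (0,0) -> (5,8): occupied ('#') -> FAIL
  offset (0,1) -> (5,9): out of bounds -> FAIL
  offset (1,1) -> (6,9): out of bounds -> FAIL
  offset (1,2) -> (6,10): out of bounds -> FAIL
All cells valid: no

Answer: no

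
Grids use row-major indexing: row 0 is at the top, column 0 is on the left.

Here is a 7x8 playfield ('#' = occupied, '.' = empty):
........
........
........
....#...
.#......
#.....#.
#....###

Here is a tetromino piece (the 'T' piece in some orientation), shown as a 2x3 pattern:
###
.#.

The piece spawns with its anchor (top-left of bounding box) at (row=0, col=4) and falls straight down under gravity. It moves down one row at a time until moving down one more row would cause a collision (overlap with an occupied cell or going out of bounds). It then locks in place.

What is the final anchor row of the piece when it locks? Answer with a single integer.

Answer: 2

Derivation:
Spawn at (row=0, col=4). Try each row:
  row 0: fits
  row 1: fits
  row 2: fits
  row 3: blocked -> lock at row 2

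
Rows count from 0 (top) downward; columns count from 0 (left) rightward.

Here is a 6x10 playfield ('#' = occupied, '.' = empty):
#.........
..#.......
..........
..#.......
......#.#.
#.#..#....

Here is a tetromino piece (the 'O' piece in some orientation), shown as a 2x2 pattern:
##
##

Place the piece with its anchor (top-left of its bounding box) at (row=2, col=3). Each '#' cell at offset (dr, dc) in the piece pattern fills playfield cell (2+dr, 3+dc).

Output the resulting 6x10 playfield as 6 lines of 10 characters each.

Answer: #.........
..#.......
...##.....
..###.....
......#.#.
#.#..#....

Derivation:
Fill (2+0,3+0) = (2,3)
Fill (2+0,3+1) = (2,4)
Fill (2+1,3+0) = (3,3)
Fill (2+1,3+1) = (3,4)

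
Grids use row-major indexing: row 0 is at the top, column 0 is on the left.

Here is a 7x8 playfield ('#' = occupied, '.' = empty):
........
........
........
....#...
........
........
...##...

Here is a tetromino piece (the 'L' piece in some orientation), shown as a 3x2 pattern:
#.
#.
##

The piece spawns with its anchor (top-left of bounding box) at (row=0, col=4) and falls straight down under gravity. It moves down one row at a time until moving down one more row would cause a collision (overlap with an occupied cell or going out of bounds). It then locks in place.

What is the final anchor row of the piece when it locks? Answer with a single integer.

Answer: 0

Derivation:
Spawn at (row=0, col=4). Try each row:
  row 0: fits
  row 1: blocked -> lock at row 0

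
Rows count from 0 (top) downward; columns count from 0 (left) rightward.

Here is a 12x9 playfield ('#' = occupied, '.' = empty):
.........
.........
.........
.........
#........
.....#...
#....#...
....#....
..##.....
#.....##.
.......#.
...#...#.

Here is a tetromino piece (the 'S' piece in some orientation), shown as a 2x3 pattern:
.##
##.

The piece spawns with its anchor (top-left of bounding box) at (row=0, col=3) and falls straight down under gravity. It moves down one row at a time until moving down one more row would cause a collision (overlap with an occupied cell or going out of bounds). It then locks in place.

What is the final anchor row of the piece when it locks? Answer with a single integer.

Answer: 4

Derivation:
Spawn at (row=0, col=3). Try each row:
  row 0: fits
  row 1: fits
  row 2: fits
  row 3: fits
  row 4: fits
  row 5: blocked -> lock at row 4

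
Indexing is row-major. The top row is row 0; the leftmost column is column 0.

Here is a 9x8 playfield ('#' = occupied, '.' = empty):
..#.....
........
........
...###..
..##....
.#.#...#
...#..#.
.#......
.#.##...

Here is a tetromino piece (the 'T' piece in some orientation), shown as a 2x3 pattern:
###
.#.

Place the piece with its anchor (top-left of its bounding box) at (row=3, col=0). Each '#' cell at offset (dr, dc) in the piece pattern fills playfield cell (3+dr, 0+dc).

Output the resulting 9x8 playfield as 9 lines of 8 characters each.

Answer: ..#.....
........
........
######..
.###....
.#.#...#
...#..#.
.#......
.#.##...

Derivation:
Fill (3+0,0+0) = (3,0)
Fill (3+0,0+1) = (3,1)
Fill (3+0,0+2) = (3,2)
Fill (3+1,0+1) = (4,1)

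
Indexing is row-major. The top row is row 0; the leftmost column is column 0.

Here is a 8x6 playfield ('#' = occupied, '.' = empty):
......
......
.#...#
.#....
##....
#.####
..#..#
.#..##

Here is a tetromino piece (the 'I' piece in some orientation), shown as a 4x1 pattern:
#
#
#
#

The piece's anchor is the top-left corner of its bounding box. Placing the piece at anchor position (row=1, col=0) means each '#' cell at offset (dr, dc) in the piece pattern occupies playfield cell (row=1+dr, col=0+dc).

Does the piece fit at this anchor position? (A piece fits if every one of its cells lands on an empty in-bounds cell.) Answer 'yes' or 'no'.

Check each piece cell at anchor (1, 0):
  offset (0,0) -> (1,0): empty -> OK
  offset (1,0) -> (2,0): empty -> OK
  offset (2,0) -> (3,0): empty -> OK
  offset (3,0) -> (4,0): occupied ('#') -> FAIL
All cells valid: no

Answer: no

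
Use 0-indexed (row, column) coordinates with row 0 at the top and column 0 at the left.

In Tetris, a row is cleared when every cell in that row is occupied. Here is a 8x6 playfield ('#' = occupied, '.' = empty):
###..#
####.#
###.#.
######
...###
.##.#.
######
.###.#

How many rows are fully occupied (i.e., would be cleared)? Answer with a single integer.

Answer: 2

Derivation:
Check each row:
  row 0: 2 empty cells -> not full
  row 1: 1 empty cell -> not full
  row 2: 2 empty cells -> not full
  row 3: 0 empty cells -> FULL (clear)
  row 4: 3 empty cells -> not full
  row 5: 3 empty cells -> not full
  row 6: 0 empty cells -> FULL (clear)
  row 7: 2 empty cells -> not full
Total rows cleared: 2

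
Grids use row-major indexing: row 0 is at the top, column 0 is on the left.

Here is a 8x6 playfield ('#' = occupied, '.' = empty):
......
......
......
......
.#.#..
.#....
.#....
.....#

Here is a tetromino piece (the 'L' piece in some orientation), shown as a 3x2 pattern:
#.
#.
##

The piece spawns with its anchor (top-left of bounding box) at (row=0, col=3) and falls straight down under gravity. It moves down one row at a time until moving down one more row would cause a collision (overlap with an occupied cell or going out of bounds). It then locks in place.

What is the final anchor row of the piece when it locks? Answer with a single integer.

Spawn at (row=0, col=3). Try each row:
  row 0: fits
  row 1: fits
  row 2: blocked -> lock at row 1

Answer: 1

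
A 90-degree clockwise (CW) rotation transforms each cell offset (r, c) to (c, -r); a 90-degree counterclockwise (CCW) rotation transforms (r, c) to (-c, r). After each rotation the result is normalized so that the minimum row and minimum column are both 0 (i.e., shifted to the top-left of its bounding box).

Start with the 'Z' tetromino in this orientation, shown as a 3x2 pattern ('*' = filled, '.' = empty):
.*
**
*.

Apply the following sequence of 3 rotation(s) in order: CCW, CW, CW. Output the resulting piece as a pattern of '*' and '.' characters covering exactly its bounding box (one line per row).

Start:
.*
**
*.
After rotation 1 (CCW):
**.
.**
After rotation 2 (CW):
.*
**
*.
After rotation 3 (CW):
**.
.**

Answer: **.
.**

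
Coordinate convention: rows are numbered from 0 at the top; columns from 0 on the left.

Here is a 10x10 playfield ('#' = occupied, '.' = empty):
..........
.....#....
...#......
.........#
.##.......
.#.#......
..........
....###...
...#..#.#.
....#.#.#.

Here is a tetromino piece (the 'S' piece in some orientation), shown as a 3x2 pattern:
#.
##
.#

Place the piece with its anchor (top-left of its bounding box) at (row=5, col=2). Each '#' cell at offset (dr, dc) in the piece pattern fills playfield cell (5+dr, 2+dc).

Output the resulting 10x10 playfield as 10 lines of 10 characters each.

Answer: ..........
.....#....
...#......
.........#
.##.......
.###......
..##......
...####...
...#..#.#.
....#.#.#.

Derivation:
Fill (5+0,2+0) = (5,2)
Fill (5+1,2+0) = (6,2)
Fill (5+1,2+1) = (6,3)
Fill (5+2,2+1) = (7,3)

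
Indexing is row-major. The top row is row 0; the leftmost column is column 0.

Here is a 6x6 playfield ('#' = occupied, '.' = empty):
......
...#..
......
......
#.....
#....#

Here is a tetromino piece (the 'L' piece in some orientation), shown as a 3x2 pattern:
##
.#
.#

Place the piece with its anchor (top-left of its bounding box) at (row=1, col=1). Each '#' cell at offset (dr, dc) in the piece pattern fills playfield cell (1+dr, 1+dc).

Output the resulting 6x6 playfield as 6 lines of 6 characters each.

Answer: ......
.###..
..#...
..#...
#.....
#....#

Derivation:
Fill (1+0,1+0) = (1,1)
Fill (1+0,1+1) = (1,2)
Fill (1+1,1+1) = (2,2)
Fill (1+2,1+1) = (3,2)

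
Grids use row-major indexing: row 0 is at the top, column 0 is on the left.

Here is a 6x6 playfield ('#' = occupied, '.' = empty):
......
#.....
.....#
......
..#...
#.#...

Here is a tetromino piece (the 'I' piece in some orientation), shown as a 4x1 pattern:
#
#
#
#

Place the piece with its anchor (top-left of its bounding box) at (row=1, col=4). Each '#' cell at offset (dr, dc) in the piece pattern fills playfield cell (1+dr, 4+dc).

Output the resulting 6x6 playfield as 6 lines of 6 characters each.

Fill (1+0,4+0) = (1,4)
Fill (1+1,4+0) = (2,4)
Fill (1+2,4+0) = (3,4)
Fill (1+3,4+0) = (4,4)

Answer: ......
#...#.
....##
....#.
..#.#.
#.#...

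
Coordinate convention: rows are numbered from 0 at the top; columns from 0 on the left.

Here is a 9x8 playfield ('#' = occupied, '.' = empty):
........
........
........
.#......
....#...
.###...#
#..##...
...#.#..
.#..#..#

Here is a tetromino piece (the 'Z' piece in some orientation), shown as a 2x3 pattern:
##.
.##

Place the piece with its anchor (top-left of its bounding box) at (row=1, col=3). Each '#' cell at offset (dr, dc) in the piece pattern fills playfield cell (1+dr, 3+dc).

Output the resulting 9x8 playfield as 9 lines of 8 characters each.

Fill (1+0,3+0) = (1,3)
Fill (1+0,3+1) = (1,4)
Fill (1+1,3+1) = (2,4)
Fill (1+1,3+2) = (2,5)

Answer: ........
...##...
....##..
.#......
....#...
.###...#
#..##...
...#.#..
.#..#..#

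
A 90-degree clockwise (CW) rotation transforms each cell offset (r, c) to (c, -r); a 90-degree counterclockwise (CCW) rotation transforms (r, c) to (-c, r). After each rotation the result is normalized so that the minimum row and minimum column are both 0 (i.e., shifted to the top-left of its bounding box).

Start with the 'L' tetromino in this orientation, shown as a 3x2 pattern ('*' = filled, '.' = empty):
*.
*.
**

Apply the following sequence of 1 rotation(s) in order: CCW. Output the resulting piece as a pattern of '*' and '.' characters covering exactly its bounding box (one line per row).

Answer: ..*
***

Derivation:
Start:
*.
*.
**
After rotation 1 (CCW):
..*
***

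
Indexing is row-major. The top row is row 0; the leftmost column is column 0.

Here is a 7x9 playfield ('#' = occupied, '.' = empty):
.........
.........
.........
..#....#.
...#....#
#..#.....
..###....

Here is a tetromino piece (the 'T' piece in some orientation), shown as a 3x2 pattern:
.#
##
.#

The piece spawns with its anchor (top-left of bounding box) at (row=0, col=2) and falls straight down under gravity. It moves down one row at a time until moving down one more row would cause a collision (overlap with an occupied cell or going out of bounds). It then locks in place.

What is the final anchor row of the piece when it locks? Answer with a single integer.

Answer: 1

Derivation:
Spawn at (row=0, col=2). Try each row:
  row 0: fits
  row 1: fits
  row 2: blocked -> lock at row 1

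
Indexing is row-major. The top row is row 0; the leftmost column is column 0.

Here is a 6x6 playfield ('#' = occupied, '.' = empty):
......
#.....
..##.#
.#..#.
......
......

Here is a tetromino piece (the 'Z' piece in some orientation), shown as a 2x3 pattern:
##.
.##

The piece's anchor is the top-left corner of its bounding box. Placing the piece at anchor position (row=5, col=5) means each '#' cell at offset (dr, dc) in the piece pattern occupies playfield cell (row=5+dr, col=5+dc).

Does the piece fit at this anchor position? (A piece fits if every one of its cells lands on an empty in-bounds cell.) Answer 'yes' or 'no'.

Check each piece cell at anchor (5, 5):
  offset (0,0) -> (5,5): empty -> OK
  offset (0,1) -> (5,6): out of bounds -> FAIL
  offset (1,1) -> (6,6): out of bounds -> FAIL
  offset (1,2) -> (6,7): out of bounds -> FAIL
All cells valid: no

Answer: no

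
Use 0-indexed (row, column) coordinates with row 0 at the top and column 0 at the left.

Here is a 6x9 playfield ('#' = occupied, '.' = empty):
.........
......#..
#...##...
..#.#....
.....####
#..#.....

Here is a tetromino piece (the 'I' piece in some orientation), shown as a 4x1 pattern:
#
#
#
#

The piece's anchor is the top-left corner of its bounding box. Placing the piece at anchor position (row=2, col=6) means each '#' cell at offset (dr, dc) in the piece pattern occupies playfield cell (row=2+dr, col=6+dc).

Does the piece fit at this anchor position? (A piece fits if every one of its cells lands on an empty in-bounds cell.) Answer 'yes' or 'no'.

Check each piece cell at anchor (2, 6):
  offset (0,0) -> (2,6): empty -> OK
  offset (1,0) -> (3,6): empty -> OK
  offset (2,0) -> (4,6): occupied ('#') -> FAIL
  offset (3,0) -> (5,6): empty -> OK
All cells valid: no

Answer: no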